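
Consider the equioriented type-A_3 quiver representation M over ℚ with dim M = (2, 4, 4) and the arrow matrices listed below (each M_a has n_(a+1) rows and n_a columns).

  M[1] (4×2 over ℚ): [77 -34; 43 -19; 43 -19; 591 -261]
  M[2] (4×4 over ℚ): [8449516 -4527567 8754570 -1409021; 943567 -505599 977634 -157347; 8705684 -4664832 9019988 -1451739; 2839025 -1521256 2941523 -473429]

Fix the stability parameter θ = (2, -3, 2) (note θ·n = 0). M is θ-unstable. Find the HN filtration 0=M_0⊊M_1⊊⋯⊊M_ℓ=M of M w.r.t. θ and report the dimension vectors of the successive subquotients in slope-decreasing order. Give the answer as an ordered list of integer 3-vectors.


Via rank(M_{q-1}∘⋯∘M_p): M ≅ I[1,3]^2, I[2,3]^2.
μ_θ-semistable layers: μ^(1)=2; μ^(2)=-1/2; μ^(3)=-3

((0, 0, 4); (2, 2, 0); (0, 2, 0))


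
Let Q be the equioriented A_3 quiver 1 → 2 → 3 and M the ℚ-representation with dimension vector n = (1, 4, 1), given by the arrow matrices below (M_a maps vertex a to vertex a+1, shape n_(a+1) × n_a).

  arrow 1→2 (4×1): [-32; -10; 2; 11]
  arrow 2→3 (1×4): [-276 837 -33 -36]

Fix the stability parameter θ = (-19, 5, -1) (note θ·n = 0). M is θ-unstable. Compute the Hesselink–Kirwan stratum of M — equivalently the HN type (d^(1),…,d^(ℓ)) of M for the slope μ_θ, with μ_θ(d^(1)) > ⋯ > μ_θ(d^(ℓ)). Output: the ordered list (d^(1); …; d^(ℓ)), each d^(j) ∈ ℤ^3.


Interval decomposition of M: I[1,2], I[2,2]^2, I[2,3].
HN type (ℓ=3): μ^(1)=5; μ^(2)=2; μ^(3)=-19

((0, 3, 0); (0, 1, 1); (1, 0, 0))


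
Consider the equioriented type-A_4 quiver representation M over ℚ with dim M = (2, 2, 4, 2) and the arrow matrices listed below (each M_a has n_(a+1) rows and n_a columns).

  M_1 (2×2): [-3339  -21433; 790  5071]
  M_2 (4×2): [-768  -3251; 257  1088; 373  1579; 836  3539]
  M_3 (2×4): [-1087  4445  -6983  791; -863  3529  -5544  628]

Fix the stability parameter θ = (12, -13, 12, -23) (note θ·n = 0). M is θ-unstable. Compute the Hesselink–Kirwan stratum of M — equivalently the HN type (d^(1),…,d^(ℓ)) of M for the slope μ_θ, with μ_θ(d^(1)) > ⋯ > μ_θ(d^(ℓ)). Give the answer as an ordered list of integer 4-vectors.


Barcode: M ≅ I[1,4]^2, I[3,3]^2. HN layers by μ_θ (2 steps, strictly decreasing):
  μ^(1)=12; μ^(2)=-3

((0, 0, 2, 0); (2, 2, 2, 2))


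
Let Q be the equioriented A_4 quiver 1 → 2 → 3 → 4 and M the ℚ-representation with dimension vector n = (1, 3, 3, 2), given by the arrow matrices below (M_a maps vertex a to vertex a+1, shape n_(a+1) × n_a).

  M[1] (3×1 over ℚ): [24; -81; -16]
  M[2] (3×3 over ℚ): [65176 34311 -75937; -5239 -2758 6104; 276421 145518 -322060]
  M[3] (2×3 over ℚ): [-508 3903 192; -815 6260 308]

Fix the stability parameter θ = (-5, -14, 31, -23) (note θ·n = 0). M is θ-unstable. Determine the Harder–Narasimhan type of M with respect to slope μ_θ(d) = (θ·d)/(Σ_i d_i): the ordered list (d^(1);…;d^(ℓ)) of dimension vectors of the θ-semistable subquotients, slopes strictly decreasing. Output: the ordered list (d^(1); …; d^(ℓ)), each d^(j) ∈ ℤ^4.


Barcode: M ≅ I[1,4], I[2,2], I[2,4], I[3,3]. HN layers by μ_θ (4 steps, strictly decreasing):
  μ^(1)=31; μ^(2)=4; μ^(3)=-19/2; μ^(4)=-14

((0, 0, 1, 0); (0, 0, 2, 2); (1, 1, 0, 0); (0, 2, 0, 0))


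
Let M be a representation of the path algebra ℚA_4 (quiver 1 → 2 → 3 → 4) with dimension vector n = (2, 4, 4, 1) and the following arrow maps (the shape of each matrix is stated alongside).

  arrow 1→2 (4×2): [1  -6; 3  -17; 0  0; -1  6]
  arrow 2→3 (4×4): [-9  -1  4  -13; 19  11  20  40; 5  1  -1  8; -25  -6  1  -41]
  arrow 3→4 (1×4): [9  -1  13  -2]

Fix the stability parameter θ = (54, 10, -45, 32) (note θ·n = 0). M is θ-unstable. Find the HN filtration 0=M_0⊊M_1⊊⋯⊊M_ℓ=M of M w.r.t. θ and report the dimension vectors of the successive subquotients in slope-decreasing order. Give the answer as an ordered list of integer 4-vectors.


Via rank(M_{q-1}∘⋯∘M_p): M ≅ I[1,3], I[1,4], I[2,3]^2.
μ_θ-semistable layers: μ^(1)=32; μ^(2)=19/3; μ^(3)=-35/2

((0, 0, 0, 1); (2, 2, 2, 0); (0, 2, 2, 0))


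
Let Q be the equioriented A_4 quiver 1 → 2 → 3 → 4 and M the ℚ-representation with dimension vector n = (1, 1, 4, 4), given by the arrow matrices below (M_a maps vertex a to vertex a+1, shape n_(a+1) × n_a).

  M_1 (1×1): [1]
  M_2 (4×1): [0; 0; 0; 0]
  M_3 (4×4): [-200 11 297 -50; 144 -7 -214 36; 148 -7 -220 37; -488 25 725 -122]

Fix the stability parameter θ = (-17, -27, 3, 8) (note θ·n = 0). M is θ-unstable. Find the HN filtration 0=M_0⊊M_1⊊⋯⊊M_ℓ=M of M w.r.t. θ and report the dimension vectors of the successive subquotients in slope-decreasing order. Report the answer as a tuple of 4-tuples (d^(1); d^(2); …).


Via rank(M_{q-1}∘⋯∘M_p): M ≅ I[1,2], I[3,3], I[3,4]^3, I[4,4].
μ_θ-semistable layers: μ^(1)=8; μ^(2)=3; μ^(3)=-22

((0, 0, 0, 4); (0, 0, 4, 0); (1, 1, 0, 0))


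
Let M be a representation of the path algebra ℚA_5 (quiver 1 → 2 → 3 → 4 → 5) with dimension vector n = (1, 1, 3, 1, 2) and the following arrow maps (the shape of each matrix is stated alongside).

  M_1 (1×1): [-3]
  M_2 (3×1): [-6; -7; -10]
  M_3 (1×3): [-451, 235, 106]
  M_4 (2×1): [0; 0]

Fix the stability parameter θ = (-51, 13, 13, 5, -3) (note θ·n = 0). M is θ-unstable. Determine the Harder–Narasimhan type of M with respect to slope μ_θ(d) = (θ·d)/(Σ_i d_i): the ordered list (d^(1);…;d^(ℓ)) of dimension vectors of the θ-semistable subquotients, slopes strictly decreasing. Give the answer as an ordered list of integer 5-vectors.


Barcode: M ≅ I[1,4], I[3,3]^2, I[5,5]^2. HN layers by μ_θ (4 steps, strictly decreasing):
  μ^(1)=13; μ^(2)=31/3; μ^(3)=-3; μ^(4)=-51

((0, 0, 2, 0, 0); (0, 1, 1, 1, 0); (0, 0, 0, 0, 2); (1, 0, 0, 0, 0))


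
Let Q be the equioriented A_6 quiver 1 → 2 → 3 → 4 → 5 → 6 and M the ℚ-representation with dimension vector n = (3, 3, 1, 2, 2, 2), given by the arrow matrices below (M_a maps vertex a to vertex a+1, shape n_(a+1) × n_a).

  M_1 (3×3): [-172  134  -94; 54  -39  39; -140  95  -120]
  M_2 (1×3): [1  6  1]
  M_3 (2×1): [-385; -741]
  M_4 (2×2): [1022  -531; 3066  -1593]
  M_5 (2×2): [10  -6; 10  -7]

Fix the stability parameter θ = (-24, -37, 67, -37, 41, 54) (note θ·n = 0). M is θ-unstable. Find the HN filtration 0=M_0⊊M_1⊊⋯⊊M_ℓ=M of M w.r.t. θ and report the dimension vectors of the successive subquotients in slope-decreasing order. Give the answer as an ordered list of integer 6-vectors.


Interval decomposition of M: I[1,1], I[1,2], I[1,6], I[2,2], I[4,4], I[5,6].
HN type (ℓ=6): μ^(1)=54; μ^(2)=41; μ^(3)=15; μ^(4)=-24; μ^(5)=-61/2; μ^(6)=-37

((0, 0, 0, 0, 0, 2); (0, 0, 0, 0, 2, 0); (0, 0, 1, 1, 0, 0); (1, 0, 0, 0, 0, 0); (2, 2, 0, 0, 0, 0); (0, 1, 0, 1, 0, 0))


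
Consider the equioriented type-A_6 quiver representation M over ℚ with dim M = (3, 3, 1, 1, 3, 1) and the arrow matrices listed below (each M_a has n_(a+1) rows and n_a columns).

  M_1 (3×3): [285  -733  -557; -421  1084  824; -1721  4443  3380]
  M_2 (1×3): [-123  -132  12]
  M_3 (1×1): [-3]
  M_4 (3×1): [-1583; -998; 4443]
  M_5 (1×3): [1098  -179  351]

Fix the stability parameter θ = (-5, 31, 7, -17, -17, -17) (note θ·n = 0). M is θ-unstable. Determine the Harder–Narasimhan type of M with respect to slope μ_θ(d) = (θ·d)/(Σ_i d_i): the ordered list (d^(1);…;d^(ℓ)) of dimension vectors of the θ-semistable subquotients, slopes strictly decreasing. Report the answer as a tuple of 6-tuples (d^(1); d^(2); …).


Interval decomposition of M: I[1,2]^2, I[1,6], I[5,5]^2.
HN type (ℓ=4): μ^(1)=31; μ^(2)=-13/5; μ^(3)=-5; μ^(4)=-17

((0, 2, 0, 0, 0, 0); (0, 1, 1, 1, 1, 1); (3, 0, 0, 0, 0, 0); (0, 0, 0, 0, 2, 0))


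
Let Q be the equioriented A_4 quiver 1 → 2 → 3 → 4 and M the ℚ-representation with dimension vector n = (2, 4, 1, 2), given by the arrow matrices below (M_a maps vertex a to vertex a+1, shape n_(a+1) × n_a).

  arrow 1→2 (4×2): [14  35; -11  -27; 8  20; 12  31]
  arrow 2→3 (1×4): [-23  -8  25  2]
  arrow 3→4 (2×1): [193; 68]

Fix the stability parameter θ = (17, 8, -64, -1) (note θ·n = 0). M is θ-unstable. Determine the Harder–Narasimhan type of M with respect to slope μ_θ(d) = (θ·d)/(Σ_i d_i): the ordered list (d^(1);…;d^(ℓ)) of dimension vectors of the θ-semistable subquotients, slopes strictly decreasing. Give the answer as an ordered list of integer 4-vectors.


Via rank(M_{q-1}∘⋯∘M_p): M ≅ I[1,2], I[1,4], I[2,2]^2, I[4,4].
μ_θ-semistable layers: μ^(1)=25/2; μ^(2)=8; μ^(3)=-1; μ^(4)=-13

((1, 1, 0, 0); (0, 2, 0, 0); (0, 0, 0, 2); (1, 1, 1, 0))


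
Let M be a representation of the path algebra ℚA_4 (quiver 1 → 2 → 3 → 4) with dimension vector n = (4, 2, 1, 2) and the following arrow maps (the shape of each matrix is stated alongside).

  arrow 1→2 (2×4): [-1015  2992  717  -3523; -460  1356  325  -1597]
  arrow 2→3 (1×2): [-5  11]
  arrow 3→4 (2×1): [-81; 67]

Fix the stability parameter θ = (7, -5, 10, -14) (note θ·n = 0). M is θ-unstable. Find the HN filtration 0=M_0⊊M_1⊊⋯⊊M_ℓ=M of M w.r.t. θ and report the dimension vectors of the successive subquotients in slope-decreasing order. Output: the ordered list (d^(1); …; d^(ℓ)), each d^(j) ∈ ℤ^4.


Barcode: M ≅ I[1,1]^2, I[1,2], I[1,4], I[4,4]. HN layers by μ_θ (4 steps, strictly decreasing):
  μ^(1)=7; μ^(2)=1; μ^(3)=-1/2; μ^(4)=-14

((2, 0, 0, 0); (1, 1, 0, 0); (1, 1, 1, 1); (0, 0, 0, 1))


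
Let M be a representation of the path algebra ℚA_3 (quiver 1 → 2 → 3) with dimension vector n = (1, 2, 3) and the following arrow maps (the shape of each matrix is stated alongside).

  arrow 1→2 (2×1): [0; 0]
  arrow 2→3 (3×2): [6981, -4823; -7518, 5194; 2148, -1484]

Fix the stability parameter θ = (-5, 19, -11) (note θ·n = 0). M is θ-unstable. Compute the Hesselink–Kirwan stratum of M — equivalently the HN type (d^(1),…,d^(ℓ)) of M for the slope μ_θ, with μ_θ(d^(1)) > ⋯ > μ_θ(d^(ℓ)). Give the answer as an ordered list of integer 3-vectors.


Interval decomposition of M: I[1,1], I[2,2], I[2,3], I[3,3]^2.
HN type (ℓ=4): μ^(1)=19; μ^(2)=4; μ^(3)=-5; μ^(4)=-11

((0, 1, 0); (0, 1, 1); (1, 0, 0); (0, 0, 2))


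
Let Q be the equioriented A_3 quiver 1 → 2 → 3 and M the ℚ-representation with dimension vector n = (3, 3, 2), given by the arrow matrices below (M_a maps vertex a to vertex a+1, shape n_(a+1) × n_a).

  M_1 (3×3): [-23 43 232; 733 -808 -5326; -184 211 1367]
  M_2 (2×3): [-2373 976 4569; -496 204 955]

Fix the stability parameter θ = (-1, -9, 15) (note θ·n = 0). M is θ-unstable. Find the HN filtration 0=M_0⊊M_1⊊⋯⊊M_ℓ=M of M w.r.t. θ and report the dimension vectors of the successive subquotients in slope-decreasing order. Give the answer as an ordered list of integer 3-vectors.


Interval decomposition of M: I[1,2], I[1,3]^2.
HN type (ℓ=2): μ^(1)=15; μ^(2)=-5

((0, 0, 2); (3, 3, 0))


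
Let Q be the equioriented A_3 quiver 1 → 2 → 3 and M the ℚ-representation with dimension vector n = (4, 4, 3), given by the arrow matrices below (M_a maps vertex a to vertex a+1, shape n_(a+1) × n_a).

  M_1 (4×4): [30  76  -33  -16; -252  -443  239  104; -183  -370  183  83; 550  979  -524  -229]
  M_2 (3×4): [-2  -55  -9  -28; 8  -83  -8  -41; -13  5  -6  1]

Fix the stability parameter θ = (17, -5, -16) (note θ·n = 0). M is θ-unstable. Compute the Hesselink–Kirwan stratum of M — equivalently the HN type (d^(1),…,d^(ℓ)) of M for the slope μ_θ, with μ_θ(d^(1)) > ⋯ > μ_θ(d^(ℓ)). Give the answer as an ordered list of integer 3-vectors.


Interval decomposition of M: I[1,2], I[1,3]^3.
HN type (ℓ=2): μ^(1)=6; μ^(2)=-4/3

((1, 1, 0); (3, 3, 3))


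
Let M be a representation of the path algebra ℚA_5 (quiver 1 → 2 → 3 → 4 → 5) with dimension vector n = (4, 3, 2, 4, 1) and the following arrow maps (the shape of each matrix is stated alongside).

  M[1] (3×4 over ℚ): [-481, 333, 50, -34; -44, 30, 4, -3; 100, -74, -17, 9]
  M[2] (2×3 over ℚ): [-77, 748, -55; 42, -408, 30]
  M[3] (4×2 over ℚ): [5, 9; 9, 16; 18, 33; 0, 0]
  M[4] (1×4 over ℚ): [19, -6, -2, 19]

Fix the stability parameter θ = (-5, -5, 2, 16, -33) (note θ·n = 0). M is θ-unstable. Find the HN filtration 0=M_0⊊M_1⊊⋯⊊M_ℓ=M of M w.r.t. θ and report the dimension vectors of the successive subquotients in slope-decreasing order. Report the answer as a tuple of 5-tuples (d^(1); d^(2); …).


Interval decomposition of M: I[1,1], I[1,2]^2, I[1,5], I[3,4], I[4,4]^2.
HN type (ℓ=3): μ^(1)=16; μ^(2)=2; μ^(3)=-5

((0, 0, 0, 3, 0); (0, 0, 1, 0, 0); (4, 3, 1, 1, 1))


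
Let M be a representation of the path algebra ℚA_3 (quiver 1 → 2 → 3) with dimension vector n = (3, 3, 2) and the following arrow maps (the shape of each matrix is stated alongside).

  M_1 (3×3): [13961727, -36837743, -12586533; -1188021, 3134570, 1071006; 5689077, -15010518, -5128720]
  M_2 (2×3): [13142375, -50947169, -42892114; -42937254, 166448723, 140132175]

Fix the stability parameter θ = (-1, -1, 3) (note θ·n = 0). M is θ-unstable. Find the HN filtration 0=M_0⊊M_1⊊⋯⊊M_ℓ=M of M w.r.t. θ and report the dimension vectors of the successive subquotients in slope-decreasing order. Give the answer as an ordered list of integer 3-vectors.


Barcode: M ≅ I[1,2], I[1,3]^2. HN layers by μ_θ (2 steps, strictly decreasing):
  μ^(1)=3; μ^(2)=-1

((0, 0, 2); (3, 3, 0))


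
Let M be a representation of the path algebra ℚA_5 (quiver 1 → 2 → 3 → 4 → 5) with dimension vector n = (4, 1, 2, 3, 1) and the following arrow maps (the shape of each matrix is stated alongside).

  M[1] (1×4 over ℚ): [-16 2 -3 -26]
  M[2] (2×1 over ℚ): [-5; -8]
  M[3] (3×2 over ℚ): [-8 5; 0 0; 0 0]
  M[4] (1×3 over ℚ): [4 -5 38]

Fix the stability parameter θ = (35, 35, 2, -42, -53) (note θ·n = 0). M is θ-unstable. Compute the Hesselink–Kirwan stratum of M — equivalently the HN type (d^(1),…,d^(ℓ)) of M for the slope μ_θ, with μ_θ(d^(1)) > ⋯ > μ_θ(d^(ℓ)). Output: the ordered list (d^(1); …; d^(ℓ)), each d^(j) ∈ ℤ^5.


Interval decomposition of M: I[1,1]^3, I[1,3], I[3,5], I[4,4]^2.
HN type (ℓ=4): μ^(1)=35; μ^(2)=24; μ^(3)=-31; μ^(4)=-42

((3, 0, 0, 0, 0); (1, 1, 1, 0, 0); (0, 0, 1, 1, 1); (0, 0, 0, 2, 0))


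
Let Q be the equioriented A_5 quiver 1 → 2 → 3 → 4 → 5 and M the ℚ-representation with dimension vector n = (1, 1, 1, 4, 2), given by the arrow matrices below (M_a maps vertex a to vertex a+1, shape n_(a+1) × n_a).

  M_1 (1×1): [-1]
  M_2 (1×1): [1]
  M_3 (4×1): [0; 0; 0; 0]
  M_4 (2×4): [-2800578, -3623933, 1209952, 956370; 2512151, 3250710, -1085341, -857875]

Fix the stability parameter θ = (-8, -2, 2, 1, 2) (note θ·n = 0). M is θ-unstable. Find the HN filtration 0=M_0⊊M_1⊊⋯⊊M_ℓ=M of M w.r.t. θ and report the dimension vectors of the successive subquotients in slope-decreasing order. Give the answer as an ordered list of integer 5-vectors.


Interval decomposition of M: I[1,3], I[4,4]^2, I[4,5]^2.
HN type (ℓ=4): μ^(1)=2; μ^(2)=1; μ^(3)=-2; μ^(4)=-8

((0, 0, 1, 0, 2); (0, 0, 0, 4, 0); (0, 1, 0, 0, 0); (1, 0, 0, 0, 0))


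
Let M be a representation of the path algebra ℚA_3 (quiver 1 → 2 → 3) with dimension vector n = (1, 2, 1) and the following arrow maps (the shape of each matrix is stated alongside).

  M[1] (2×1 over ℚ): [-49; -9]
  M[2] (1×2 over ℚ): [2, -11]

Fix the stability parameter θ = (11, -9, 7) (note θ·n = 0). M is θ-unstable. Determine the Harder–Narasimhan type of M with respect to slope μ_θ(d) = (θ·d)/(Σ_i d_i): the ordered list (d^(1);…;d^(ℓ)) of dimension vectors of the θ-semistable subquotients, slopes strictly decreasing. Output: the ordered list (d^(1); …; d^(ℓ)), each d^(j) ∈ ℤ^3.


Barcode: M ≅ I[1,3], I[2,2]. HN layers by μ_θ (3 steps, strictly decreasing):
  μ^(1)=7; μ^(2)=1; μ^(3)=-9

((0, 0, 1); (1, 1, 0); (0, 1, 0))


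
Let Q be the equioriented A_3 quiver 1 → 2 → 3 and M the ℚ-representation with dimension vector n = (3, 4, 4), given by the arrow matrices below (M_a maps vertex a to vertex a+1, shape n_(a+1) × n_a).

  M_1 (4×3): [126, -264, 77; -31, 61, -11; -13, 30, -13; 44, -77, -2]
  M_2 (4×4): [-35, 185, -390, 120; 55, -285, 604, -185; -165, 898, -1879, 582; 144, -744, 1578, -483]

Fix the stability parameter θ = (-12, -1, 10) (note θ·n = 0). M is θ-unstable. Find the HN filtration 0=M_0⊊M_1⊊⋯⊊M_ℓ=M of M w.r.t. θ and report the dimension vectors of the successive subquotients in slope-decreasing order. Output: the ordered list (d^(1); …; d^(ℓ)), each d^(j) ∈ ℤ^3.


Via rank(M_{q-1}∘⋯∘M_p): M ≅ I[1,2], I[1,3]^2, I[2,3], I[3,3].
μ_θ-semistable layers: μ^(1)=10; μ^(2)=-1; μ^(3)=-12

((0, 0, 4); (0, 4, 0); (3, 0, 0))


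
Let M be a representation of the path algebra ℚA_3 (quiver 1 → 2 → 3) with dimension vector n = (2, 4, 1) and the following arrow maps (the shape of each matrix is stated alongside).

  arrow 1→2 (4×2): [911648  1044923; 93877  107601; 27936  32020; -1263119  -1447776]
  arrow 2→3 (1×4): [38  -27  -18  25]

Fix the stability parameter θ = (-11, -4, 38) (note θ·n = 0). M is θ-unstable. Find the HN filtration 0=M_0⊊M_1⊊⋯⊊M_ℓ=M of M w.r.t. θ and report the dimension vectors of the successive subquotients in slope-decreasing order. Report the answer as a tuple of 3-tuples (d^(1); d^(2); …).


Barcode: M ≅ I[1,2], I[1,3], I[2,2]^2. HN layers by μ_θ (3 steps, strictly decreasing):
  μ^(1)=38; μ^(2)=-4; μ^(3)=-11

((0, 0, 1); (0, 4, 0); (2, 0, 0))


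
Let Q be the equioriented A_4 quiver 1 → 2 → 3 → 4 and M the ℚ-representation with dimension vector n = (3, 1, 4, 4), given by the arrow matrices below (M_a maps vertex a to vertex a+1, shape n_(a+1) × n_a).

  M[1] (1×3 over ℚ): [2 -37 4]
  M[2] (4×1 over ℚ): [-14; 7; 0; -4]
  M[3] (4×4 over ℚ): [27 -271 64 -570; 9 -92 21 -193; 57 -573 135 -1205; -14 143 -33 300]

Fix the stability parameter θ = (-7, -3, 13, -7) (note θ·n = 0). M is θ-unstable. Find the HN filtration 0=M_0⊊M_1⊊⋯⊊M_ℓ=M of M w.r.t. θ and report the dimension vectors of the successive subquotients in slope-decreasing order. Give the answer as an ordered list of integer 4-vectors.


Interval decomposition of M: I[1,1]^2, I[1,4], I[3,4]^3.
HN type (ℓ=3): μ^(1)=3; μ^(2)=-3; μ^(3)=-7

((0, 0, 4, 4); (0, 1, 0, 0); (3, 0, 0, 0))


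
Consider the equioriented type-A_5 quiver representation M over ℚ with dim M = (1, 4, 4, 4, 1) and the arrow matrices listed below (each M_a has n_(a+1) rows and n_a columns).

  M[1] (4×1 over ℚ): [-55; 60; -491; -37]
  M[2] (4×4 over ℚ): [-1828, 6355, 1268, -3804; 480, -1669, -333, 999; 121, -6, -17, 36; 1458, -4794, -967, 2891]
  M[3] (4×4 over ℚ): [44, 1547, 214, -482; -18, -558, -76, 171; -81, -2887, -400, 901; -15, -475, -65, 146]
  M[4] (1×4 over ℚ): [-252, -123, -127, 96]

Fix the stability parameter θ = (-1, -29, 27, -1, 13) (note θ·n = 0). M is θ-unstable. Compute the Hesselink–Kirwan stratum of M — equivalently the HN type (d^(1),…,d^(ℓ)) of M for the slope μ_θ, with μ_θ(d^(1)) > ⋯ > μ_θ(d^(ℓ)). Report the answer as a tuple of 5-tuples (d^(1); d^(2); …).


Via rank(M_{q-1}∘⋯∘M_p): M ≅ I[1,2], I[2,4]^2, I[2,5], I[3,4].
μ_θ-semistable layers: μ^(1)=13; μ^(2)=-15; μ^(3)=-29

((0, 0, 4, 4, 1); (1, 1, 0, 0, 0); (0, 3, 0, 0, 0))


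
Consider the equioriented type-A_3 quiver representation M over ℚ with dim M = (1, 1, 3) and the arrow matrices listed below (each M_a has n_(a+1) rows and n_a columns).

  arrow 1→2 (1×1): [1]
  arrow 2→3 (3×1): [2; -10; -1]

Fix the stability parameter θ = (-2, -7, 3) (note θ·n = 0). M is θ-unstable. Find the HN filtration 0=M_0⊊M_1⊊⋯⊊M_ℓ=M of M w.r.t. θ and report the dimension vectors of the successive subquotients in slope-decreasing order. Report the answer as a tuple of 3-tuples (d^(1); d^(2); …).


Interval decomposition of M: I[1,3], I[3,3]^2.
HN type (ℓ=2): μ^(1)=3; μ^(2)=-9/2

((0, 0, 3); (1, 1, 0))


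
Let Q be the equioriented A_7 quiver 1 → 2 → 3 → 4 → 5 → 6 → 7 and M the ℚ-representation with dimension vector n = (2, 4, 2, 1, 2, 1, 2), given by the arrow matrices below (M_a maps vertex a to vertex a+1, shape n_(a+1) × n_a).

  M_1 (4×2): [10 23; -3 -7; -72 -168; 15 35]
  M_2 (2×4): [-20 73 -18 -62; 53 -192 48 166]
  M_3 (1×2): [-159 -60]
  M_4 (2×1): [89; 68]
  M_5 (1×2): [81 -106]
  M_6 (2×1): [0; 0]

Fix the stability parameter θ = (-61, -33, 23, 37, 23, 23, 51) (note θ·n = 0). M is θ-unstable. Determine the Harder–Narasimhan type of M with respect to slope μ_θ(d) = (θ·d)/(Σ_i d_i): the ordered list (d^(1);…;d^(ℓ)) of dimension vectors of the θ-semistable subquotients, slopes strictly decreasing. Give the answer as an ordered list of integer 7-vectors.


Via rank(M_{q-1}∘⋯∘M_p): M ≅ I[1,3], I[1,6], I[2,2]^2, I[5,5], I[7,7]^2.
μ_θ-semistable layers: μ^(1)=51; μ^(2)=83/3; μ^(3)=23; μ^(4)=-33; μ^(5)=-61

((0, 0, 0, 0, 0, 0, 2); (0, 0, 0, 1, 1, 1, 0); (0, 0, 2, 0, 1, 0, 0); (0, 4, 0, 0, 0, 0, 0); (2, 0, 0, 0, 0, 0, 0))


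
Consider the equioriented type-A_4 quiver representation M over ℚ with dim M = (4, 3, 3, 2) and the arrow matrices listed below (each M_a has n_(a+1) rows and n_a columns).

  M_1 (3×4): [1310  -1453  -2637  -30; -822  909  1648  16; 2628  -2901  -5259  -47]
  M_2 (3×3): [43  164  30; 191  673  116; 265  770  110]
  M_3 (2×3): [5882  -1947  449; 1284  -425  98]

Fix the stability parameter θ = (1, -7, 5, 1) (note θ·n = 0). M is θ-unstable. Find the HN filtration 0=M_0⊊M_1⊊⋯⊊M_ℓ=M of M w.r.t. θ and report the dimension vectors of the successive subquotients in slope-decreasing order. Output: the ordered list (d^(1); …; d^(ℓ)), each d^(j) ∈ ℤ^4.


Barcode: M ≅ I[1,1], I[1,2], I[1,4]^2, I[3,3]. HN layers by μ_θ (4 steps, strictly decreasing):
  μ^(1)=5; μ^(2)=3; μ^(3)=1; μ^(4)=-3

((0, 0, 1, 0); (0, 0, 2, 2); (1, 0, 0, 0); (3, 3, 0, 0))


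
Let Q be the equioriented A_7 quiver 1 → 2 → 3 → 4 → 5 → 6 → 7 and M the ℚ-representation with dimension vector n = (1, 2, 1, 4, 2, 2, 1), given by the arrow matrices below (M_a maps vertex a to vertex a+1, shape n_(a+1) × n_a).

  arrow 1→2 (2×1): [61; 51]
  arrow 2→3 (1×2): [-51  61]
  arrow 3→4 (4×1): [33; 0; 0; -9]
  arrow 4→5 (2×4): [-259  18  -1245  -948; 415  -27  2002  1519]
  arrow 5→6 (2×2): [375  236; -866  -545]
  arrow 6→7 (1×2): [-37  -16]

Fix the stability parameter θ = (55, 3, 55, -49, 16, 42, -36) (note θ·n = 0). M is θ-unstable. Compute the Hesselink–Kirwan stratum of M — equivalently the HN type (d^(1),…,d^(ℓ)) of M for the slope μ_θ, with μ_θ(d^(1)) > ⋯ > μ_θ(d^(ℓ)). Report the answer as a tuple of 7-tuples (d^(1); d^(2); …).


Barcode: M ≅ I[1,2], I[2,7], I[4,4]^2, I[4,6]. HN layers by μ_θ (6 steps, strictly decreasing):
  μ^(1)=42; μ^(2)=29; μ^(3)=16; μ^(4)=22/3; μ^(5)=3; μ^(6)=-49

((0, 0, 0, 0, 0, 1, 0); (1, 1, 0, 0, 0, 0, 0); (0, 0, 0, 0, 1, 0, 0); (0, 0, 0, 0, 1, 1, 1); (0, 1, 1, 1, 0, 0, 0); (0, 0, 0, 3, 0, 0, 0))


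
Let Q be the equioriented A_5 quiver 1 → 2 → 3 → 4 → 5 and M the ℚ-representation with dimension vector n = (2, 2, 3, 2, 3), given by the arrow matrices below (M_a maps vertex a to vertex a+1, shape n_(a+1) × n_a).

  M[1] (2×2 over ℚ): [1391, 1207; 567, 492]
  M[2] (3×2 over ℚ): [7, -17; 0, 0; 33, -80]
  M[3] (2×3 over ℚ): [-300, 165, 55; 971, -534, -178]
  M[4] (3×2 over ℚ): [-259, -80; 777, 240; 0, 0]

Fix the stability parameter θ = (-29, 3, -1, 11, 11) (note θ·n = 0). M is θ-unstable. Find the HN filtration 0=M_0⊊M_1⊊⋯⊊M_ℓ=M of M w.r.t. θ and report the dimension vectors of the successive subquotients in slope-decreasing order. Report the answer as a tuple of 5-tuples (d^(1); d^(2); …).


Interval decomposition of M: I[1,4], I[1,5], I[3,3], I[5,5]^2.
HN type (ℓ=4): μ^(1)=11; μ^(2)=1; μ^(3)=-1; μ^(4)=-29

((0, 0, 0, 2, 3); (0, 2, 2, 0, 0); (0, 0, 1, 0, 0); (2, 0, 0, 0, 0))


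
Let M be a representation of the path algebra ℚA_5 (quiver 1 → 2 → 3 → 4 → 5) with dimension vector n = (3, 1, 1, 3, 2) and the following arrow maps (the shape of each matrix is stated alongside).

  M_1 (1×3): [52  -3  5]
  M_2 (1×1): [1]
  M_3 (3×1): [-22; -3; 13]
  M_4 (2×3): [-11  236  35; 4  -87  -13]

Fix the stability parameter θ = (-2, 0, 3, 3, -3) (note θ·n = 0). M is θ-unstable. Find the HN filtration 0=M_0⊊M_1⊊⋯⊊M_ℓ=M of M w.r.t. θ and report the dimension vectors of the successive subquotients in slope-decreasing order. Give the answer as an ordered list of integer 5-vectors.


Via rank(M_{q-1}∘⋯∘M_p): M ≅ I[1,1]^2, I[1,5], I[4,4], I[4,5].
μ_θ-semistable layers: μ^(1)=3; μ^(2)=1; μ^(3)=0; μ^(4)=-2

((0, 0, 0, 1, 0); (0, 0, 1, 1, 1); (0, 1, 0, 1, 1); (3, 0, 0, 0, 0))


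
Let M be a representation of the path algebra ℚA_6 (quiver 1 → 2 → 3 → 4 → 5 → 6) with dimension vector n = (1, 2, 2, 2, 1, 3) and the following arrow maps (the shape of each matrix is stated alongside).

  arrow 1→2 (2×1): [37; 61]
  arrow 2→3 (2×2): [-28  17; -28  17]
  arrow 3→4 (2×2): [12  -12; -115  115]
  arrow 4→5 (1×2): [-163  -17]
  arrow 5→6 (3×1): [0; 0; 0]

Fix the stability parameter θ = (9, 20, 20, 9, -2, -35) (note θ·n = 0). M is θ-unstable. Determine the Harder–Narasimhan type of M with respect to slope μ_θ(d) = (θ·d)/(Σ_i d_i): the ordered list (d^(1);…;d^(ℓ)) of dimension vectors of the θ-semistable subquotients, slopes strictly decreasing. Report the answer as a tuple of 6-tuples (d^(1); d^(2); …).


Via rank(M_{q-1}∘⋯∘M_p): M ≅ I[1,3], I[2,2], I[3,5], I[4,4], I[6,6]^3.
μ_θ-semistable layers: μ^(1)=20; μ^(2)=9; μ^(3)=-35

((0, 2, 1, 0, 0, 0); (1, 0, 1, 2, 1, 0); (0, 0, 0, 0, 0, 3))


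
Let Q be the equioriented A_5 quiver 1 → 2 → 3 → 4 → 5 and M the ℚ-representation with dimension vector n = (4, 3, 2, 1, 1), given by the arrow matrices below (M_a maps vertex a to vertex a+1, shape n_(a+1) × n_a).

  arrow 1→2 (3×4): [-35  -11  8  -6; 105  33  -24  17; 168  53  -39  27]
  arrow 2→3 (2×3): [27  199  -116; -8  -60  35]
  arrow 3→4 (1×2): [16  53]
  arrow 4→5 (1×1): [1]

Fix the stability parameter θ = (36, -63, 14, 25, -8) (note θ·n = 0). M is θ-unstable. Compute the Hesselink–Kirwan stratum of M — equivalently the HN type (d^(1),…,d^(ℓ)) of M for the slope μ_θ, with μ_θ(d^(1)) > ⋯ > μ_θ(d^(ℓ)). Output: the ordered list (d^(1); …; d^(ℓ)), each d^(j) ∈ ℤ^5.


Interval decomposition of M: I[1,1], I[1,2], I[1,3], I[1,5].
HN type (ℓ=4): μ^(1)=36; μ^(2)=14; μ^(3)=31/3; μ^(4)=-27/2

((1, 0, 0, 0, 0); (0, 0, 1, 0, 0); (0, 0, 1, 1, 1); (3, 3, 0, 0, 0))


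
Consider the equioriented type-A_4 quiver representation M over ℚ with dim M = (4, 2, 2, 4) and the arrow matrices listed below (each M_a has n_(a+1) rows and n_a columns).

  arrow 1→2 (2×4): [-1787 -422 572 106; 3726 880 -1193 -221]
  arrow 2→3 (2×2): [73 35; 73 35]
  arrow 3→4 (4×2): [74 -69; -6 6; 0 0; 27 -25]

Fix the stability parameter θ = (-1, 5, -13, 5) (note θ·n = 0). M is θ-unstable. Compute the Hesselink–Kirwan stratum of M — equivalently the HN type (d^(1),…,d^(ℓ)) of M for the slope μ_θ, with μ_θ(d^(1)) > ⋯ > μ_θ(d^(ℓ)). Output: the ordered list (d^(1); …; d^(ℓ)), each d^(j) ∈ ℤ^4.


Interval decomposition of M: I[1,1]^2, I[1,2], I[1,4], I[3,4], I[4,4]^2.
HN type (ℓ=4): μ^(1)=5; μ^(2)=-1; μ^(3)=-3; μ^(4)=-13

((0, 1, 0, 4); (3, 0, 0, 0); (1, 1, 1, 0); (0, 0, 1, 0))


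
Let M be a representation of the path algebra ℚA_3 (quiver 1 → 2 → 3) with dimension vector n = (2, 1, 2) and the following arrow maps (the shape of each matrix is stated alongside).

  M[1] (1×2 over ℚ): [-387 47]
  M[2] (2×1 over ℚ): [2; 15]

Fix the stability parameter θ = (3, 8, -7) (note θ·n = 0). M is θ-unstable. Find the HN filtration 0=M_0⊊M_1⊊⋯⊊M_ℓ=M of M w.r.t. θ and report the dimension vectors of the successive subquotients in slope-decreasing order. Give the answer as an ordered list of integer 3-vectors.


Interval decomposition of M: I[1,1], I[1,3], I[3,3].
HN type (ℓ=3): μ^(1)=3; μ^(2)=4/3; μ^(3)=-7

((1, 0, 0); (1, 1, 1); (0, 0, 1))


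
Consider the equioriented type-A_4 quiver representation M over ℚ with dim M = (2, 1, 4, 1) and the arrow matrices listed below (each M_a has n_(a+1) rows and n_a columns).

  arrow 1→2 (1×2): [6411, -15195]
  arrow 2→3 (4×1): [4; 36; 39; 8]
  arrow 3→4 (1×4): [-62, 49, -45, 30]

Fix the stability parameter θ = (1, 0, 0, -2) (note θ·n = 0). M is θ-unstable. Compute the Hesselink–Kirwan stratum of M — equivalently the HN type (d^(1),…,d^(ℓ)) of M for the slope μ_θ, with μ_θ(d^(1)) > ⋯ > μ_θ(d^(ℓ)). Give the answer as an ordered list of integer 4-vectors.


Via rank(M_{q-1}∘⋯∘M_p): M ≅ I[1,1], I[1,4], I[3,3]^3.
μ_θ-semistable layers: μ^(1)=1; μ^(2)=0; μ^(3)=-1/4

((1, 0, 0, 0); (0, 0, 3, 0); (1, 1, 1, 1))


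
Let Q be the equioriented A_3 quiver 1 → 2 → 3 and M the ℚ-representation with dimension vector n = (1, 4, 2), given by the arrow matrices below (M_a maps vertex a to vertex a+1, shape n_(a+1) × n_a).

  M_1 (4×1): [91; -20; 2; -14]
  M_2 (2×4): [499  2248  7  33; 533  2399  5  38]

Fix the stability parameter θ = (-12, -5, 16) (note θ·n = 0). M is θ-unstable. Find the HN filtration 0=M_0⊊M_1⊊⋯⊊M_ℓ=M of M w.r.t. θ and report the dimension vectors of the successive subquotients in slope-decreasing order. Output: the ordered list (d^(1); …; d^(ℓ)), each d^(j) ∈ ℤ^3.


Barcode: M ≅ I[1,3], I[2,2]^2, I[2,3]. HN layers by μ_θ (3 steps, strictly decreasing):
  μ^(1)=16; μ^(2)=-5; μ^(3)=-12

((0, 0, 2); (0, 4, 0); (1, 0, 0))


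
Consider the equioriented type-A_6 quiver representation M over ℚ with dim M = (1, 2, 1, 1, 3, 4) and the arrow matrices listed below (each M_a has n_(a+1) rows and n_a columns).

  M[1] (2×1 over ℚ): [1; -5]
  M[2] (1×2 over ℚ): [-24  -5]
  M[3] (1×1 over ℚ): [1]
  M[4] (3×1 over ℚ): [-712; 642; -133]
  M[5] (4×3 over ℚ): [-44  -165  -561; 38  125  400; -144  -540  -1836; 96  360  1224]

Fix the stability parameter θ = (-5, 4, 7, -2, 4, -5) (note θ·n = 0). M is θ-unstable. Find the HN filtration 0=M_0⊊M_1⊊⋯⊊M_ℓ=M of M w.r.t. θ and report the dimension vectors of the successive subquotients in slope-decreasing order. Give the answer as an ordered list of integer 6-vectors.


Interval decomposition of M: I[1,6], I[2,2], I[5,5], I[5,6], I[6,6]^2.
HN type (ℓ=4): μ^(1)=4; μ^(2)=8/5; μ^(3)=-1/2; μ^(4)=-5

((0, 1, 0, 0, 1, 0); (0, 1, 1, 1, 1, 1); (0, 0, 0, 0, 1, 1); (1, 0, 0, 0, 0, 2))


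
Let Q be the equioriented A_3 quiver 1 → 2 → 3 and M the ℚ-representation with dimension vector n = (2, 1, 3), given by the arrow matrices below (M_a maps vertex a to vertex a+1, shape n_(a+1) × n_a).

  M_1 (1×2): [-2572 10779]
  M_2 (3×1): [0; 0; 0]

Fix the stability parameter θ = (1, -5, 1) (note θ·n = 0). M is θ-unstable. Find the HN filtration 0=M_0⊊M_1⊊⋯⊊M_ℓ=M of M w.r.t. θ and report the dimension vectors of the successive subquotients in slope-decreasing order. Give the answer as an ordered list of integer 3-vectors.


Via rank(M_{q-1}∘⋯∘M_p): M ≅ I[1,1], I[1,2], I[3,3]^3.
μ_θ-semistable layers: μ^(1)=1; μ^(2)=-2

((1, 0, 3); (1, 1, 0))


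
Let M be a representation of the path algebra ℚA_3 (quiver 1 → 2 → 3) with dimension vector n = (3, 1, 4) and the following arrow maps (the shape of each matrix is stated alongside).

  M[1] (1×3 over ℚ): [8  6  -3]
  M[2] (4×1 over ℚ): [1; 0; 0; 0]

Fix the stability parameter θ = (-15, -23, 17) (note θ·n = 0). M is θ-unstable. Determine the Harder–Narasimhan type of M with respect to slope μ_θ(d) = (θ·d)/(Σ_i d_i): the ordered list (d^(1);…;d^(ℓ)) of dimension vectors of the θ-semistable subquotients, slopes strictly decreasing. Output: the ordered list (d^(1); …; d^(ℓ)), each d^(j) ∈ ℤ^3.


Via rank(M_{q-1}∘⋯∘M_p): M ≅ I[1,1]^2, I[1,3], I[3,3]^3.
μ_θ-semistable layers: μ^(1)=17; μ^(2)=-15; μ^(3)=-19

((0, 0, 4); (2, 0, 0); (1, 1, 0))


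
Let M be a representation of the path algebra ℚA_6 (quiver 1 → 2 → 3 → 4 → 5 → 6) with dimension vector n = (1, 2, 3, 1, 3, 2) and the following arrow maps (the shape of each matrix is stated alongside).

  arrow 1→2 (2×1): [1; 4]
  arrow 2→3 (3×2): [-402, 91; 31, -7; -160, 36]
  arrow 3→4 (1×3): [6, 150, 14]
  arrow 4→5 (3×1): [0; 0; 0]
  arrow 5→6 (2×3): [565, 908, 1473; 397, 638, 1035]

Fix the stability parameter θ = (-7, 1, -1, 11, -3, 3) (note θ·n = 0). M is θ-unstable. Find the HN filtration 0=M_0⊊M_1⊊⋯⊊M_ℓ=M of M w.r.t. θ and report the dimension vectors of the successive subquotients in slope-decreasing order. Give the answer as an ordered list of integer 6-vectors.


Via rank(M_{q-1}∘⋯∘M_p): M ≅ I[1,4], I[2,3], I[3,3], I[5,5], I[5,6]^2.
μ_θ-semistable layers: μ^(1)=11; μ^(2)=3; μ^(3)=0; μ^(4)=-1; μ^(5)=-3; μ^(6)=-7

((0, 0, 0, 1, 0, 0); (0, 0, 0, 0, 0, 2); (0, 2, 2, 0, 0, 0); (0, 0, 1, 0, 0, 0); (0, 0, 0, 0, 3, 0); (1, 0, 0, 0, 0, 0))


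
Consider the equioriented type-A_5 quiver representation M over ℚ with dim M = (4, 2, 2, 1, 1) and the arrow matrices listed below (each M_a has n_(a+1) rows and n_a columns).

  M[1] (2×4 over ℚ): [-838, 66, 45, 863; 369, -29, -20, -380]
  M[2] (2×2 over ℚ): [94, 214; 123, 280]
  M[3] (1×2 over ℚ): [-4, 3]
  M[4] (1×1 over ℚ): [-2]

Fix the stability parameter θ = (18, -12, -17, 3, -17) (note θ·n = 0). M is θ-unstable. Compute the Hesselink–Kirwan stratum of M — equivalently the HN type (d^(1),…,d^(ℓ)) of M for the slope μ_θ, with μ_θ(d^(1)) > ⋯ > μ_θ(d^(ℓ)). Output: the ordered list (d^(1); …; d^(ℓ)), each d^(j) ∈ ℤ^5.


Via rank(M_{q-1}∘⋯∘M_p): M ≅ I[1,1]^2, I[1,3], I[1,5].
μ_θ-semistable layers: μ^(1)=18; μ^(2)=-11/3; μ^(3)=-5

((2, 0, 0, 0, 0); (1, 1, 1, 0, 0); (1, 1, 1, 1, 1))


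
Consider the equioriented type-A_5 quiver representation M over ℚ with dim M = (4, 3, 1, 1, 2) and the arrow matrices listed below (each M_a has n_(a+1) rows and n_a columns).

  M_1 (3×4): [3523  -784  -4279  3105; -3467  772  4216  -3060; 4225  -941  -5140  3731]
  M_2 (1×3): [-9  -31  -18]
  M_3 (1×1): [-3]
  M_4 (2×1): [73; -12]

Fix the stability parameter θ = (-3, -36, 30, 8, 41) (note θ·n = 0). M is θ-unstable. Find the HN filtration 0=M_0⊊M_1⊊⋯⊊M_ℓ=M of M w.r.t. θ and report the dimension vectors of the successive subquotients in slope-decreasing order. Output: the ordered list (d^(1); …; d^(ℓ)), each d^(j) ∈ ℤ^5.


Interval decomposition of M: I[1,1], I[1,2]^2, I[1,5], I[5,5].
HN type (ℓ=4): μ^(1)=41; μ^(2)=19; μ^(3)=-3; μ^(4)=-39/2

((0, 0, 0, 0, 2); (0, 0, 1, 1, 0); (1, 0, 0, 0, 0); (3, 3, 0, 0, 0))


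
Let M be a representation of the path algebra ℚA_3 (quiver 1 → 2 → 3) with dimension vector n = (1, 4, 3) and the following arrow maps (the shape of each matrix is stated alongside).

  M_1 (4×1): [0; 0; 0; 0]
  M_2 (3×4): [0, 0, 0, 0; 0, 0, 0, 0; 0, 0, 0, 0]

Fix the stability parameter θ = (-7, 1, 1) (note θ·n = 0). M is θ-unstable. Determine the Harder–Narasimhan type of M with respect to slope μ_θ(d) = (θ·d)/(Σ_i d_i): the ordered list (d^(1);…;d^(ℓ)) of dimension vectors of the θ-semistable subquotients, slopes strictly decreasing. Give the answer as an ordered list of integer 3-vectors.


Interval decomposition of M: I[1,1], I[2,2]^4, I[3,3]^3.
HN type (ℓ=2): μ^(1)=1; μ^(2)=-7

((0, 4, 3); (1, 0, 0))


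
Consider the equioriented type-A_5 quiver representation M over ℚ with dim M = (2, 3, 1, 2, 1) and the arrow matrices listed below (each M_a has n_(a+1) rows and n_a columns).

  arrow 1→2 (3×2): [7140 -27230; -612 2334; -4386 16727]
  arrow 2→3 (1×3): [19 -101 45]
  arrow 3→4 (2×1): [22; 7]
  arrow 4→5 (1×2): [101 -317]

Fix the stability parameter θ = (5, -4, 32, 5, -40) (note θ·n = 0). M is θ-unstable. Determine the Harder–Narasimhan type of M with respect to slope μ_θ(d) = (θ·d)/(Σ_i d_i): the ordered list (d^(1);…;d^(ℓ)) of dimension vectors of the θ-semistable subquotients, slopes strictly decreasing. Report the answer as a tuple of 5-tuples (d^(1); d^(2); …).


Barcode: M ≅ I[1,1], I[1,5], I[2,2]^2, I[4,4]. HN layers by μ_θ (3 steps, strictly decreasing):
  μ^(1)=5; μ^(2)=-2/5; μ^(3)=-4

((1, 0, 0, 1, 0); (1, 1, 1, 1, 1); (0, 2, 0, 0, 0))


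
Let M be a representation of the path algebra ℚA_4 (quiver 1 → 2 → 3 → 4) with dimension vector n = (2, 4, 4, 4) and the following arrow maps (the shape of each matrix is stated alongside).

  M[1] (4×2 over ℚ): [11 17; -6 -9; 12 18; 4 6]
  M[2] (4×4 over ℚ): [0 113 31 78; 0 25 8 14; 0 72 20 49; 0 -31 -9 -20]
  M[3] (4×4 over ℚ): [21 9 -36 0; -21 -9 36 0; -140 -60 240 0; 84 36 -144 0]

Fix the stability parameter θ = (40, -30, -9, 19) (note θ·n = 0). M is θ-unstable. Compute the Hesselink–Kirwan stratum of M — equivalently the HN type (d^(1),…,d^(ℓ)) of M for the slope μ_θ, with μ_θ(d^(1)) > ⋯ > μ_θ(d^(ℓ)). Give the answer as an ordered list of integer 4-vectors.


Interval decomposition of M: I[1,2], I[1,3], I[2,3], I[2,4], I[3,3], I[4,4]^3.
HN type (ℓ=5): μ^(1)=19; μ^(2)=5; μ^(3)=1/3; μ^(4)=-9; μ^(5)=-30

((0, 0, 0, 4); (1, 1, 0, 0); (1, 1, 1, 0); (0, 0, 3, 0); (0, 2, 0, 0))


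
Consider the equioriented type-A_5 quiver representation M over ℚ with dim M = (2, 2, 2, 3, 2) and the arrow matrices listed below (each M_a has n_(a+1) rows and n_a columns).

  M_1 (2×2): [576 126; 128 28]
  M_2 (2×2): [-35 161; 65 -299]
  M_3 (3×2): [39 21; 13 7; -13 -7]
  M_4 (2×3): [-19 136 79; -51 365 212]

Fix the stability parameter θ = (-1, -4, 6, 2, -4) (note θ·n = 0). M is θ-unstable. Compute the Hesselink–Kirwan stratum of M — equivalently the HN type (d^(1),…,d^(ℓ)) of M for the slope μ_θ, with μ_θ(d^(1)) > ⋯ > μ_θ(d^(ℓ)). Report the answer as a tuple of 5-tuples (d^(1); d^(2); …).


Barcode: M ≅ I[1,1], I[1,3], I[2,2], I[3,4], I[4,5]^2. HN layers by μ_θ (5 steps, strictly decreasing):
  μ^(1)=6; μ^(2)=4; μ^(3)=-1; μ^(4)=-5/2; μ^(5)=-4

((0, 0, 1, 0, 0); (0, 0, 1, 1, 0); (1, 0, 0, 2, 2); (1, 1, 0, 0, 0); (0, 1, 0, 0, 0))


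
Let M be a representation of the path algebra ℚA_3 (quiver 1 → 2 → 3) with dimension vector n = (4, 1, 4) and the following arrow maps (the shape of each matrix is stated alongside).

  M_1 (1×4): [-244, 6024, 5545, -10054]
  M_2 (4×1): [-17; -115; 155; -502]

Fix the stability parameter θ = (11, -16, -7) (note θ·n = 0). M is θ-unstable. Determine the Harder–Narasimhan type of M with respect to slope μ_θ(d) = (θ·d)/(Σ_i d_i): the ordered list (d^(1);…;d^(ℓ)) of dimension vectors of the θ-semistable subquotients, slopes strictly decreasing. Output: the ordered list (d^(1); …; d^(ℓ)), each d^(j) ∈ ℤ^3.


Barcode: M ≅ I[1,1]^3, I[1,3], I[3,3]^3. HN layers by μ_θ (3 steps, strictly decreasing):
  μ^(1)=11; μ^(2)=-4; μ^(3)=-7

((3, 0, 0); (1, 1, 1); (0, 0, 3))


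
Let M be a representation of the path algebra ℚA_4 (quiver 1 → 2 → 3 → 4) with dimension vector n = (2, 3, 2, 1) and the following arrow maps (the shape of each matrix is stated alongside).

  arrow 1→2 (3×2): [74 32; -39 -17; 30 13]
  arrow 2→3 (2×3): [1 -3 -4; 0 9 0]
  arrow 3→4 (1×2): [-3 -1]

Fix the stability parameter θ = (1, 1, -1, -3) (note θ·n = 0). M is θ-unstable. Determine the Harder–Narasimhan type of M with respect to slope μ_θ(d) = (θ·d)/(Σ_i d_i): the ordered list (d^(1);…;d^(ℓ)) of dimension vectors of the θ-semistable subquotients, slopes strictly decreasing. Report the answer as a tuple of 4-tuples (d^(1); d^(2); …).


Interval decomposition of M: I[1,3], I[1,4], I[2,2].
HN type (ℓ=3): μ^(1)=1; μ^(2)=1/3; μ^(3)=-1/2

((0, 1, 0, 0); (1, 1, 1, 0); (1, 1, 1, 1))
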